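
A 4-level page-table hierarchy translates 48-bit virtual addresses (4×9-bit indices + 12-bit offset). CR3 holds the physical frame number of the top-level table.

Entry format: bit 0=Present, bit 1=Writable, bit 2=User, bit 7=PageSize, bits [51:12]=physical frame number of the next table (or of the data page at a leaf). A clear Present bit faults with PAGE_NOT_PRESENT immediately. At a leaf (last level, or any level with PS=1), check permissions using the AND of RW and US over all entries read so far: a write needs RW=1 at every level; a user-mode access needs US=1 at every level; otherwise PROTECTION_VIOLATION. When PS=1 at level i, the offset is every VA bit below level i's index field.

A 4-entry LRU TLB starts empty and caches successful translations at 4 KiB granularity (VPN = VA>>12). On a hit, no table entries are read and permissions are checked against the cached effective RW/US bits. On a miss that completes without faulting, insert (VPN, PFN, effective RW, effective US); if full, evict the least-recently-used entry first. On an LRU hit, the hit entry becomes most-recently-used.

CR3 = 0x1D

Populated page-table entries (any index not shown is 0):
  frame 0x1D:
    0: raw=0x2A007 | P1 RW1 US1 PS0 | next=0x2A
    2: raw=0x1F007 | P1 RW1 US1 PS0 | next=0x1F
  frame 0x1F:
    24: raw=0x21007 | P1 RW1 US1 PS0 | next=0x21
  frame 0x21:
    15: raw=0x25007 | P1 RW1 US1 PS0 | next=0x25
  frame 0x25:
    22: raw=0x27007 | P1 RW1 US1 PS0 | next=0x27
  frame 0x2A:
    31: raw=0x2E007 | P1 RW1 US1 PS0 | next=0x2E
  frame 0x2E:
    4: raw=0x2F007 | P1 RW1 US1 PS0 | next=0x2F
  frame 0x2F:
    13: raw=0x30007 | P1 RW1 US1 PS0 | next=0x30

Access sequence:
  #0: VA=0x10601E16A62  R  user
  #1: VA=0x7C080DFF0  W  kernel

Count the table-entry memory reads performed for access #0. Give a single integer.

Walk each access:
#0 VA=0x10601E16A62 (r,user):
  [0] read 0x1D idx=2: raw=0x1F007 flags P=1 W=1 U=1 S=0
  [1] read 0x1F idx=24: raw=0x21007 flags P=1 W=1 U=1 S=0
  [2] read 0x21 idx=15: raw=0x25007 flags P=1 W=1 U=1 S=0
  [3] read 0x25 idx=22: raw=0x27007 flags P=1 W=1 U=1 S=0
  ⇒ phys 0x27A62  [4 reads]
#1 VA=0x7C080DFF0 (w,kernel):
  [0] read 0x1D idx=0: raw=0x2A007 flags P=1 W=1 U=1 S=0
  [1] read 0x2A idx=31: raw=0x2E007 flags P=1 W=1 U=1 S=0
  [2] read 0x2E idx=4: raw=0x2F007 flags P=1 W=1 U=1 S=0
  [3] read 0x2F idx=13: raw=0x30007 flags P=1 W=1 U=1 S=0
  ⇒ phys 0x30FF0  [4 reads]

Entries read for #0: 4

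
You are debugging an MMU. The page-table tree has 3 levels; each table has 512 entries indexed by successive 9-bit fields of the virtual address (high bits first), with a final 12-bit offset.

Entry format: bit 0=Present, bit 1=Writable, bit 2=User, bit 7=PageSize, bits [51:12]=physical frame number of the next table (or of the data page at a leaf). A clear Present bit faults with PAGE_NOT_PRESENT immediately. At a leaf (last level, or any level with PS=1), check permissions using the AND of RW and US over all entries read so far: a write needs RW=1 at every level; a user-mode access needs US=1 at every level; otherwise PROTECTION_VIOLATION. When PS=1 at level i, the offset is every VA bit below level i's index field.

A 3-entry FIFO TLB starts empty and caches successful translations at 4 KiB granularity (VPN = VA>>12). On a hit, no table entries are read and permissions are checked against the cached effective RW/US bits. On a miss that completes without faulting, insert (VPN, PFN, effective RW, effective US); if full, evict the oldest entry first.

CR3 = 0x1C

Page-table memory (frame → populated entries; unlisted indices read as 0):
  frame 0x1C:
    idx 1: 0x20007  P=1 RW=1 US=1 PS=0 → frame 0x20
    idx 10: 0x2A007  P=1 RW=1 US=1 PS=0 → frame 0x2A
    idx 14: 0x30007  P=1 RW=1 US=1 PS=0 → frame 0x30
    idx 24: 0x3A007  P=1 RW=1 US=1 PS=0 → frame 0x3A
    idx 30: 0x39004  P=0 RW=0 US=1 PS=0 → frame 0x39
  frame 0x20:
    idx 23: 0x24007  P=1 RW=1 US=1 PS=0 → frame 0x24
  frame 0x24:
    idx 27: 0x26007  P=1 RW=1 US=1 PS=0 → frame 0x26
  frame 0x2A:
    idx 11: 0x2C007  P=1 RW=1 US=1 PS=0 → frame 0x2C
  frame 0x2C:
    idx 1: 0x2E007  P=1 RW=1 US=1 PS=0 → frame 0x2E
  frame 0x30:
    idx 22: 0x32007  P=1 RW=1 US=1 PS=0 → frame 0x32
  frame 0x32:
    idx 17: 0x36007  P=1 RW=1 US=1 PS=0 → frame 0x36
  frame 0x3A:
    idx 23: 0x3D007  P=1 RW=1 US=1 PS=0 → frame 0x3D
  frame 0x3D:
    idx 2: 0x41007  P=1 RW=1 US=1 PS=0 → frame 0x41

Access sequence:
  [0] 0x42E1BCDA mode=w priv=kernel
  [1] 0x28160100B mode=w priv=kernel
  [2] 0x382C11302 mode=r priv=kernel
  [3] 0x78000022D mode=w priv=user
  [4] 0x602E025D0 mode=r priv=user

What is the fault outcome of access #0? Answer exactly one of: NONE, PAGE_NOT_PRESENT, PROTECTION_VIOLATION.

Per-access translation:
#0 VA=0x42E1BCDA (w,kernel):
  L0 @0x1C[1] → 0x20007  P=1,RW=1,US=1,PS=0
  L1 @0x20[23] → 0x24007  P=1,RW=1,US=1,PS=0
  L2 @0x24[27] → 0x26007  P=1,RW=1,US=1,PS=0
  → PA=0x26CDA  (3 entries read)
#1 VA=0x28160100B (w,kernel):
  L0 @0x1C[10] → 0x2A007  P=1,RW=1,US=1,PS=0
  L1 @0x2A[11] → 0x2C007  P=1,RW=1,US=1,PS=0
  L2 @0x2C[1] → 0x2E007  P=1,RW=1,US=1,PS=0
  → PA=0x2E00B  (3 entries read)
#2 VA=0x382C11302 (r,kernel):
  L0 @0x1C[14] → 0x30007  P=1,RW=1,US=1,PS=0
  L1 @0x30[22] → 0x32007  P=1,RW=1,US=1,PS=0
  L2 @0x32[17] → 0x36007  P=1,RW=1,US=1,PS=0
  → PA=0x36302  (3 entries read)
#3 VA=0x78000022D (w,user):
  L0 @0x1C[30] → 0x39004  P=0,RW=0,US=1,PS=0
  ⇒ fault: PAGE_NOT_PRESENT  — 1 lookups
#4 VA=0x602E025D0 (r,user):
  L0 @0x1C[24] → 0x3A007  P=1,RW=1,US=1,PS=0
  L1 @0x3A[23] → 0x3D007  P=1,RW=1,US=1,PS=0
  L2 @0x3D[2] → 0x41007  P=1,RW=1,US=1,PS=0
  → PA=0x415D0  (3 entries read)

Access #0 fault: NONE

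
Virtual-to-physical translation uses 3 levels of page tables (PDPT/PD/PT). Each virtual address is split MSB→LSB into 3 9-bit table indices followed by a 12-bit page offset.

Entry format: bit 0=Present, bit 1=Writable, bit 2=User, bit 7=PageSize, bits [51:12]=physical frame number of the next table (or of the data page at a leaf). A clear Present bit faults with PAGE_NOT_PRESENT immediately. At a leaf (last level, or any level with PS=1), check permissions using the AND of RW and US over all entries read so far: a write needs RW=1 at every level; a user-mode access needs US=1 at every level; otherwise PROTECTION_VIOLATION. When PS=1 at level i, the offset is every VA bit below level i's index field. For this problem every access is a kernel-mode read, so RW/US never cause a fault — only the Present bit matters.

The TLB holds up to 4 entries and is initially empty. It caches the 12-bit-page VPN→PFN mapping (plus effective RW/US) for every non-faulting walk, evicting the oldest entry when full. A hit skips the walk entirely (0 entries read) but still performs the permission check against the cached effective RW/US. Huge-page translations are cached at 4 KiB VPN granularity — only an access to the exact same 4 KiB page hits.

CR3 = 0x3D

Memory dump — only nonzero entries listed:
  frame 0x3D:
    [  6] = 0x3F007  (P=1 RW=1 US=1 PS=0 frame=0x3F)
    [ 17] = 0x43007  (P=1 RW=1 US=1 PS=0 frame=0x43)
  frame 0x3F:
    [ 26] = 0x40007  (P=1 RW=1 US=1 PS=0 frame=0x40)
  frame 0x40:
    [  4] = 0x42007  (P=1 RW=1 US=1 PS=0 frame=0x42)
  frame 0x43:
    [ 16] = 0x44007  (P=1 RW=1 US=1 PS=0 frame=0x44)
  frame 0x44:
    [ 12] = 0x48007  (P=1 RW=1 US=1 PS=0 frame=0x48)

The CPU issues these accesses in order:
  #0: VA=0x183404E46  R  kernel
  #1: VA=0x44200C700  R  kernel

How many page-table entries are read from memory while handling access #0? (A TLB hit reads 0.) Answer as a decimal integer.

Trace:
#0 VA=0x183404E46 (r,kernel):
  [0] read 0x3D idx=6: raw=0x3F007 flags P=1 W=1 U=1 S=0
  [1] read 0x3F idx=26: raw=0x40007 flags P=1 W=1 U=1 S=0
  [2] read 0x40 idx=4: raw=0x42007 flags P=1 W=1 U=1 S=0
  ⇒ phys 0x42E46  [3 reads]
#1 VA=0x44200C700 (r,kernel):
  [0] read 0x3D idx=17: raw=0x43007 flags P=1 W=1 U=1 S=0
  [1] read 0x43 idx=16: raw=0x44007 flags P=1 W=1 U=1 S=0
  [2] read 0x44 idx=12: raw=0x48007 flags P=1 W=1 U=1 S=0
  ⇒ phys 0x48700  [3 reads]

Entries read for #0: 3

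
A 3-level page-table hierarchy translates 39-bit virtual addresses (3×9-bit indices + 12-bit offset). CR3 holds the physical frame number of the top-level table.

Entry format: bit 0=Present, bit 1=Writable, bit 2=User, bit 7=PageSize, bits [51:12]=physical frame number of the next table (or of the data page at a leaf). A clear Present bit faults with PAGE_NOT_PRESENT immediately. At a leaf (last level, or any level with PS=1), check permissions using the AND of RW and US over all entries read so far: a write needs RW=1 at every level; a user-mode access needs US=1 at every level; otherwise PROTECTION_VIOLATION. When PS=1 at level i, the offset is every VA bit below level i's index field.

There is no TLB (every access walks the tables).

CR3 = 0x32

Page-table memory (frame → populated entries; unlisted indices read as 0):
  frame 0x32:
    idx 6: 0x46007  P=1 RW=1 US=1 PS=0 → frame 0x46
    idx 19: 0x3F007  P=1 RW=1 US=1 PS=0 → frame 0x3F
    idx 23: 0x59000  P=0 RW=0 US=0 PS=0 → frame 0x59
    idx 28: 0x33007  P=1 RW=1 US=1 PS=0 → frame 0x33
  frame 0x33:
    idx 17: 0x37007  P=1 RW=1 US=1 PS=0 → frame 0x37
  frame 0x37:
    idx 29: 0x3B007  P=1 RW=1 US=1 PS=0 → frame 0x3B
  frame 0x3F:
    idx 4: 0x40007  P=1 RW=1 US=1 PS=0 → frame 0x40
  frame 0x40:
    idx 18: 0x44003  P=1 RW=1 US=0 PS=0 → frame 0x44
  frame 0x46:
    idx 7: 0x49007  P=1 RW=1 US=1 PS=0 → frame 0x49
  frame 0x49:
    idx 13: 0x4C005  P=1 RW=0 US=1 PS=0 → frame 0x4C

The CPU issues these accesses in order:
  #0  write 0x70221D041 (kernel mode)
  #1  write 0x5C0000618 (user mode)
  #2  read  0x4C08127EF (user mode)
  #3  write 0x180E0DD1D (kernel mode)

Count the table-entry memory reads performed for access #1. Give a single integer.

Walk each access:
#0 VA=0x70221D041 (w,kernel):
  lvl0: tbl 0x32, slot 28 ⇒ 0x33007 (P1/RW1/US1/PS0)
  lvl1: tbl 0x33, slot 17 ⇒ 0x37007 (P1/RW1/US1/PS0)
  lvl2: tbl 0x37, slot 29 ⇒ 0x3B007 (P1/RW1/US1/PS0)
  ⇒ phys 0x3B041  [3 reads]
#1 VA=0x5C0000618 (w,user):
  lvl0: tbl 0x32, slot 23 ⇒ 0x59000 (P0/RW0/US0/PS0)
  ⇒ fault: PAGE_NOT_PRESENT  — 1 lookups
#2 VA=0x4C08127EF (r,user):
  lvl0: tbl 0x32, slot 19 ⇒ 0x3F007 (P1/RW1/US1/PS0)
  lvl1: tbl 0x3F, slot 4 ⇒ 0x40007 (P1/RW1/US1/PS0)
  lvl2: tbl 0x40, slot 18 ⇒ 0x44003 (P1/RW1/US0/PS0)
  ⇒ fault: PROTECTION_VIOLATION  — 3 lookups
#3 VA=0x180E0DD1D (w,kernel):
  lvl0: tbl 0x32, slot 6 ⇒ 0x46007 (P1/RW1/US1/PS0)
  lvl1: tbl 0x46, slot 7 ⇒ 0x49007 (P1/RW1/US1/PS0)
  lvl2: tbl 0x49, slot 13 ⇒ 0x4C005 (P1/RW0/US1/PS0)
  ⇒ fault: PROTECTION_VIOLATION  — 3 lookups

Entries read for #1: 1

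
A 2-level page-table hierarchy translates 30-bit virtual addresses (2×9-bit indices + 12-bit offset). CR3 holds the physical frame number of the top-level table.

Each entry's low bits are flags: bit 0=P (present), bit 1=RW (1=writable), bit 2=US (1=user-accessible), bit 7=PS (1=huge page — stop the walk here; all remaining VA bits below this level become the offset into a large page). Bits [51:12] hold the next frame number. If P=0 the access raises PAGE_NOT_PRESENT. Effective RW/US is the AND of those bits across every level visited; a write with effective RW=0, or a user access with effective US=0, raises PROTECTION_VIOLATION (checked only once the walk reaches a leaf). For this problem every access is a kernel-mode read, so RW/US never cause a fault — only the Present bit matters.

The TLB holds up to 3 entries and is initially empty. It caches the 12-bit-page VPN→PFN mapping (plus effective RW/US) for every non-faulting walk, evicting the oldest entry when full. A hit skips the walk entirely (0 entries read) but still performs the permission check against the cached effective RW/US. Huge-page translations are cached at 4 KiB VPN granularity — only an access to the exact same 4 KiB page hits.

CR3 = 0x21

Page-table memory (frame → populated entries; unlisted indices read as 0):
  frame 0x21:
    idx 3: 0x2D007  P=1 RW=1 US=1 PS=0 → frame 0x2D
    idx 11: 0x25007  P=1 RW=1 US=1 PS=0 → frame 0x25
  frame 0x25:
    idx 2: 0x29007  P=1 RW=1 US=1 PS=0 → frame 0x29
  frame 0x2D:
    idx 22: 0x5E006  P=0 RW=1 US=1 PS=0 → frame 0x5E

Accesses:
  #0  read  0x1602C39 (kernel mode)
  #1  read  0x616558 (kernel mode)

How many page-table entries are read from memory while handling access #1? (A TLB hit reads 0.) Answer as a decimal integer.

Trace:
#0 VA=0x1602C39 (r,kernel):
  lvl0: tbl 0x21, slot 11 ⇒ 0x25007 (P1/RW1/US1/PS0)
  lvl1: tbl 0x25, slot 2 ⇒ 0x29007 (P1/RW1/US1/PS0)
  ⇒ phys 0x29C39  [2 reads]
#1 VA=0x616558 (r,kernel):
  lvl0: tbl 0x21, slot 3 ⇒ 0x2D007 (P1/RW1/US1/PS0)
  lvl1: tbl 0x2D, slot 22 ⇒ 0x5E006 (P0/RW1/US1/PS0)
  → PAGE_NOT_PRESENT  (2 entries read)

Entries read for #1: 2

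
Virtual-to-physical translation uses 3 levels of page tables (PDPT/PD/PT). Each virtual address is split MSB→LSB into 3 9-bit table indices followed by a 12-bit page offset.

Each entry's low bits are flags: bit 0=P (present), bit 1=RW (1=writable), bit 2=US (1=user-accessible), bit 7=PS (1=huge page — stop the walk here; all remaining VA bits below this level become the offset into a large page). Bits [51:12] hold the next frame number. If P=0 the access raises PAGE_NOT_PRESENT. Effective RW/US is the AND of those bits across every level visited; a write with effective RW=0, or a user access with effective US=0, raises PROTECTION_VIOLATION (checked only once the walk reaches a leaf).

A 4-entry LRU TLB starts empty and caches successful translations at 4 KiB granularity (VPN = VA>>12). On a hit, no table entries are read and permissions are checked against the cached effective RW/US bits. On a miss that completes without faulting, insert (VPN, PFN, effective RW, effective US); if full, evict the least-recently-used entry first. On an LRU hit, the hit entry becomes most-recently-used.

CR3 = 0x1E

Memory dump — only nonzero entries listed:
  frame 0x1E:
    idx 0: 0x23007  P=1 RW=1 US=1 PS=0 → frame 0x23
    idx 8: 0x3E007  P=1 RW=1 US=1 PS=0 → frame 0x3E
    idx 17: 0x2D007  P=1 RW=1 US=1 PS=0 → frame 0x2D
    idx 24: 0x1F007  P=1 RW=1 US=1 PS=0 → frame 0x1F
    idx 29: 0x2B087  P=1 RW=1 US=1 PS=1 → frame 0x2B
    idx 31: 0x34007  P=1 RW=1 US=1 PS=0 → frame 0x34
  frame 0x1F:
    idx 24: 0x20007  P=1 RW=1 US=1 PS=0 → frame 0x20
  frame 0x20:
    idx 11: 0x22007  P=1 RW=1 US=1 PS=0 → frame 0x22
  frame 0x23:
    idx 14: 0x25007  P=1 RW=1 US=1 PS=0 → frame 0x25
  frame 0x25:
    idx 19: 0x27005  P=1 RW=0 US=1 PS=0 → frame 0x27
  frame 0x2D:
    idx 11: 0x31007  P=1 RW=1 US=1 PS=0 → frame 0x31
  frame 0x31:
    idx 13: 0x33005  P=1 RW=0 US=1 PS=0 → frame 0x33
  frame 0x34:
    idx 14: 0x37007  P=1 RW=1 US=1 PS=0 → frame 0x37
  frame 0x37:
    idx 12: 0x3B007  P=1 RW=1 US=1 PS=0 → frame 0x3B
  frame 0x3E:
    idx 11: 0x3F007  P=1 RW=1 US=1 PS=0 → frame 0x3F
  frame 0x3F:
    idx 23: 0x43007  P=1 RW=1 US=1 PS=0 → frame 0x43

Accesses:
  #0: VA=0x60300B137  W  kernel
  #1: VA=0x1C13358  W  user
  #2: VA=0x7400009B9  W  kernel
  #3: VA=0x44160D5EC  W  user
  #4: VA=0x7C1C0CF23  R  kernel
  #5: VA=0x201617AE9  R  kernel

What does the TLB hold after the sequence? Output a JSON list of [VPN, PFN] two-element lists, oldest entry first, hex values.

Per-access translation:
#0 VA=0x60300B137 (w,kernel):
  lvl0: tbl 0x1E, slot 24 ⇒ 0x1F007 (P1/RW1/US1/PS0)
  lvl1: tbl 0x1F, slot 24 ⇒ 0x20007 (P1/RW1/US1/PS0)
  lvl2: tbl 0x20, slot 11 ⇒ 0x22007 (P1/RW1/US1/PS0)
  ✓ 0x22137  — 3 lookups
#1 VA=0x1C13358 (w,user):
  lvl0: tbl 0x1E, slot 0 ⇒ 0x23007 (P1/RW1/US1/PS0)
  lvl1: tbl 0x23, slot 14 ⇒ 0x25007 (P1/RW1/US1/PS0)
  lvl2: tbl 0x25, slot 19 ⇒ 0x27005 (P1/RW0/US1/PS0)
  ✗ PROTECTION_VIOLATION  [3 reads]
#2 VA=0x7400009B9 (w,kernel):
  lvl0: tbl 0x1E, slot 29 ⇒ 0x2B087 (P1/RW1/US1/PS1)
  ✓ 0x2B9B9 (huge @L0)  — 1 lookups
#3 VA=0x44160D5EC (w,user):
  lvl0: tbl 0x1E, slot 17 ⇒ 0x2D007 (P1/RW1/US1/PS0)
  lvl1: tbl 0x2D, slot 11 ⇒ 0x31007 (P1/RW1/US1/PS0)
  lvl2: tbl 0x31, slot 13 ⇒ 0x33005 (P1/RW0/US1/PS0)
  ✗ PROTECTION_VIOLATION  [3 reads]
#4 VA=0x7C1C0CF23 (r,kernel):
  lvl0: tbl 0x1E, slot 31 ⇒ 0x34007 (P1/RW1/US1/PS0)
  lvl1: tbl 0x34, slot 14 ⇒ 0x37007 (P1/RW1/US1/PS0)
  lvl2: tbl 0x37, slot 12 ⇒ 0x3B007 (P1/RW1/US1/PS0)
  ✓ 0x3BF23  — 3 lookups
#5 VA=0x201617AE9 (r,kernel):
  lvl0: tbl 0x1E, slot 8 ⇒ 0x3E007 (P1/RW1/US1/PS0)
  lvl1: tbl 0x3E, slot 11 ⇒ 0x3F007 (P1/RW1/US1/PS0)
  lvl2: tbl 0x3F, slot 23 ⇒ 0x43007 (P1/RW1/US1/PS0)
  ✓ 0x43AE9  — 3 lookups

TLB: [["0x60300B", "0x22"], ["0x740000", "0x2B"], ["0x7C1C0C", "0x3B"], ["0x201617", "0x43"]]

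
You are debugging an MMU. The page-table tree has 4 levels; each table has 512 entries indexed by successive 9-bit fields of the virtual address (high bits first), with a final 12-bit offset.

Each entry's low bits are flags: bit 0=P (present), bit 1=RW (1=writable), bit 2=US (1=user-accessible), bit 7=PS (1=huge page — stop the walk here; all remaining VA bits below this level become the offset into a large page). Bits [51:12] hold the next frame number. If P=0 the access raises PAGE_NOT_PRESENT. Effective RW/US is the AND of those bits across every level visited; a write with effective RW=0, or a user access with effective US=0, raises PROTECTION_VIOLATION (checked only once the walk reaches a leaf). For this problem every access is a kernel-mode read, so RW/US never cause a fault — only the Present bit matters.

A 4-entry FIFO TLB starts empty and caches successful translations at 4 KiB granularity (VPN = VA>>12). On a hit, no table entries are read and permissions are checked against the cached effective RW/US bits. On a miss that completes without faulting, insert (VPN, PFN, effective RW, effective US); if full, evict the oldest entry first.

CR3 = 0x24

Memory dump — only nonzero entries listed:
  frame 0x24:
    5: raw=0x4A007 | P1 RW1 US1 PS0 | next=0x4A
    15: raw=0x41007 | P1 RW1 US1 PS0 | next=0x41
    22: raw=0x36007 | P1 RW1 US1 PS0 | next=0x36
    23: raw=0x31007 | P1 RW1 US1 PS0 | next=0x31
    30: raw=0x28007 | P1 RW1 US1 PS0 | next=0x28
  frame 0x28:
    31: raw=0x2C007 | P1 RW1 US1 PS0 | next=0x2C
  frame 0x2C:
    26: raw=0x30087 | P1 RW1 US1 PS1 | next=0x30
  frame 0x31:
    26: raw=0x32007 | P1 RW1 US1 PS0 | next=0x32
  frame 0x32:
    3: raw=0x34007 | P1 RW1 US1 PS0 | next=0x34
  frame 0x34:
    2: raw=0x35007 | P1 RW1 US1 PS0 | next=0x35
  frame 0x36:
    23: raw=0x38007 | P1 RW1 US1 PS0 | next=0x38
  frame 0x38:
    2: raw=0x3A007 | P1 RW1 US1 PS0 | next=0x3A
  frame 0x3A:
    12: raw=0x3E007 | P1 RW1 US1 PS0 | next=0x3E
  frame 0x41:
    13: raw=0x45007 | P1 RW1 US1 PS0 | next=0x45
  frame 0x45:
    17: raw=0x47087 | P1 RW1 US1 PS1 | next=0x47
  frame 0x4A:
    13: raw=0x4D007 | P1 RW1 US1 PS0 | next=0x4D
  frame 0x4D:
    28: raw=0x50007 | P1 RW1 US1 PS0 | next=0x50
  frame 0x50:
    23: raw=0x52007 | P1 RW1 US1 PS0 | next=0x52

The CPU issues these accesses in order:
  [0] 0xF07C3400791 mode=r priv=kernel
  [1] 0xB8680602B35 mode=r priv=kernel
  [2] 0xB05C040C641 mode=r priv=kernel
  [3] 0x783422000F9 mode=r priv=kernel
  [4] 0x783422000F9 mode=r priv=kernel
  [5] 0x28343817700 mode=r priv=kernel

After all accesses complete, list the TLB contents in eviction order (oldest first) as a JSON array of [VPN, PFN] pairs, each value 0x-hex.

Trace:
#0 VA=0xF07C3400791 (r,kernel):
  [0] read 0x24 idx=30: raw=0x28007 flags P=1 W=1 U=1 S=0
  [1] read 0x28 idx=31: raw=0x2C007 flags P=1 W=1 U=1 S=0
  [2] read 0x2C idx=26: raw=0x30087 flags P=1 W=1 U=1 S=1
  ✓ 0x30791 (huge @L2)  — 3 lookups
#1 VA=0xB8680602B35 (r,kernel):
  [0] read 0x24 idx=23: raw=0x31007 flags P=1 W=1 U=1 S=0
  [1] read 0x31 idx=26: raw=0x32007 flags P=1 W=1 U=1 S=0
  [2] read 0x32 idx=3: raw=0x34007 flags P=1 W=1 U=1 S=0
  [3] read 0x34 idx=2: raw=0x35007 flags P=1 W=1 U=1 S=0
  ✓ 0x35B35  — 4 lookups
#2 VA=0xB05C040C641 (r,kernel):
  [0] read 0x24 idx=22: raw=0x36007 flags P=1 W=1 U=1 S=0
  [1] read 0x36 idx=23: raw=0x38007 flags P=1 W=1 U=1 S=0
  [2] read 0x38 idx=2: raw=0x3A007 flags P=1 W=1 U=1 S=0
  [3] read 0x3A idx=12: raw=0x3E007 flags P=1 W=1 U=1 S=0
  ✓ 0x3E641  — 4 lookups
#3 VA=0x783422000F9 (r,kernel):
  [0] read 0x24 idx=15: raw=0x41007 flags P=1 W=1 U=1 S=0
  [1] read 0x41 idx=13: raw=0x45007 flags P=1 W=1 U=1 S=0
  [2] read 0x45 idx=17: raw=0x47087 flags P=1 W=1 U=1 S=1
  ✓ 0x470F9 (huge @L2)  — 3 lookups
#4 VA=0x783422000F9 (r,kernel):
  TLB hit vpn=0x78342200 → PA=0x470F9
#5 VA=0x28343817700 (r,kernel):
  [0] read 0x24 idx=5: raw=0x4A007 flags P=1 W=1 U=1 S=0
  [1] read 0x4A idx=13: raw=0x4D007 flags P=1 W=1 U=1 S=0
  [2] read 0x4D idx=28: raw=0x50007 flags P=1 W=1 U=1 S=0
  [3] read 0x50 idx=23: raw=0x52007 flags P=1 W=1 U=1 S=0
  ✓ 0x52700  — 4 lookups

TLB: [["0xB8680602", "0x35"], ["0xB05C040C", "0x3E"], ["0x78342200", "0x47"], ["0x28343817", "0x52"]]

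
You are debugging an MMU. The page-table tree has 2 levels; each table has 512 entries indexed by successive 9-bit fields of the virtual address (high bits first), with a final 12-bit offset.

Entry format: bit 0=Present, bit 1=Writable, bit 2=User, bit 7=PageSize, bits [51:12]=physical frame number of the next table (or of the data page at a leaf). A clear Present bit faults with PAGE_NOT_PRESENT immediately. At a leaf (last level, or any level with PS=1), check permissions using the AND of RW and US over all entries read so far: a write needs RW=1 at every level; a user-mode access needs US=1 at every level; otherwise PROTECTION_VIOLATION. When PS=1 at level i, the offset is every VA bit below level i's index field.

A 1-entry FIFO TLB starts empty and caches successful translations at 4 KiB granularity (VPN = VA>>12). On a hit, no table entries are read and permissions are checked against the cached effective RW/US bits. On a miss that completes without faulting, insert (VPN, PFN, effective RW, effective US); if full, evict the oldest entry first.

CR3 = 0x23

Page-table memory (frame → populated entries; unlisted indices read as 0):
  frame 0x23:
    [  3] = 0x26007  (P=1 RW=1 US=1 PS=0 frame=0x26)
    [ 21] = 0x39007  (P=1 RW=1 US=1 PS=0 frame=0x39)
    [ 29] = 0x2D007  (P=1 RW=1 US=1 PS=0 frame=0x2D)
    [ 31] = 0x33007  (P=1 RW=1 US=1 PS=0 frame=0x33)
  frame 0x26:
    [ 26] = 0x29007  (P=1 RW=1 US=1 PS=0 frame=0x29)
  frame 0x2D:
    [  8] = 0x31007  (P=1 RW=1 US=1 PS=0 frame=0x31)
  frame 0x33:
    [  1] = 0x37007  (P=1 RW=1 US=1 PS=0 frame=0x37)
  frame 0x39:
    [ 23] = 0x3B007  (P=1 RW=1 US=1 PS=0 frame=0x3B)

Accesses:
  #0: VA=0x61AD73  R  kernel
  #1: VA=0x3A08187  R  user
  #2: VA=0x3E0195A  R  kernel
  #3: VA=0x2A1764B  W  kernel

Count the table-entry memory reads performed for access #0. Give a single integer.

Per-access translation:
#0 VA=0x61AD73 (r,kernel):
  L0 @0x23[3] → 0x26007  P=1,RW=1,US=1,PS=0
  L1 @0x26[26] → 0x29007  P=1,RW=1,US=1,PS=0
  ⇒ phys 0x29D73  [2 reads]
#1 VA=0x3A08187 (r,user):
  L0 @0x23[29] → 0x2D007  P=1,RW=1,US=1,PS=0
  L1 @0x2D[8] → 0x31007  P=1,RW=1,US=1,PS=0
  ⇒ phys 0x31187  [2 reads]
#2 VA=0x3E0195A (r,kernel):
  L0 @0x23[31] → 0x33007  P=1,RW=1,US=1,PS=0
  L1 @0x33[1] → 0x37007  P=1,RW=1,US=1,PS=0
  ⇒ phys 0x3795A  [2 reads]
#3 VA=0x2A1764B (w,kernel):
  L0 @0x23[21] → 0x39007  P=1,RW=1,US=1,PS=0
  L1 @0x39[23] → 0x3B007  P=1,RW=1,US=1,PS=0
  ⇒ phys 0x3B64B  [2 reads]

Entries read for #0: 2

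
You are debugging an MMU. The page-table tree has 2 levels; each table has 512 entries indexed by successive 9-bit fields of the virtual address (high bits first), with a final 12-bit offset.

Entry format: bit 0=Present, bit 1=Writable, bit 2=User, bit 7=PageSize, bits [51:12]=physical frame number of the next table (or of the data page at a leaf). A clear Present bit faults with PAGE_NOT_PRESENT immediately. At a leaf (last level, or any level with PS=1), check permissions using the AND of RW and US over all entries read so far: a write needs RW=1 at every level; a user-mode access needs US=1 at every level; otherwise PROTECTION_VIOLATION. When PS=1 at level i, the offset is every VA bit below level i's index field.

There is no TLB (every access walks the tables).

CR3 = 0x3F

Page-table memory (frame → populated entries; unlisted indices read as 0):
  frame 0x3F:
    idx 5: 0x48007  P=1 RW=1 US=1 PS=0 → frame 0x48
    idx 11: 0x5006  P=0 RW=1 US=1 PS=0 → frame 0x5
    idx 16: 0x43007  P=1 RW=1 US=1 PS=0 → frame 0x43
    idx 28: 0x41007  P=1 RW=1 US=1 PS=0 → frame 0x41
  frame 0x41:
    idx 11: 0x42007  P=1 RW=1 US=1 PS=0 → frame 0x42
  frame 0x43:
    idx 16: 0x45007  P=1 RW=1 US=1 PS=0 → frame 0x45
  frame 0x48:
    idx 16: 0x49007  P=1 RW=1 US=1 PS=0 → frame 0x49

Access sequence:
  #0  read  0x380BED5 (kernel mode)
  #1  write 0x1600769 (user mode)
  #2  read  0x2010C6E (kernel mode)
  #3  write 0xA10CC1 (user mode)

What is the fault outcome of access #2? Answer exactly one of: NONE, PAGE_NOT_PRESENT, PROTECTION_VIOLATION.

Per-access translation:
#0 VA=0x380BED5 (r,kernel):
  L0: frame=0x3F idx=28 entry=0x41007 [P=1 RW=1 US=1 PS=0]
  L1: frame=0x41 idx=11 entry=0x42007 [P=1 RW=1 US=1 PS=0]
  ⇒ phys 0x42ED5  [2 reads]
#1 VA=0x1600769 (w,user):
  L0: frame=0x3F idx=11 entry=0x5006 [P=0 RW=1 US=1 PS=0]
  → PAGE_NOT_PRESENT  (1 entries read)
#2 VA=0x2010C6E (r,kernel):
  L0: frame=0x3F idx=16 entry=0x43007 [P=1 RW=1 US=1 PS=0]
  L1: frame=0x43 idx=16 entry=0x45007 [P=1 RW=1 US=1 PS=0]
  ⇒ phys 0x45C6E  [2 reads]
#3 VA=0xA10CC1 (w,user):
  L0: frame=0x3F idx=5 entry=0x48007 [P=1 RW=1 US=1 PS=0]
  L1: frame=0x48 idx=16 entry=0x49007 [P=1 RW=1 US=1 PS=0]
  ⇒ phys 0x49CC1  [2 reads]

Access #2 fault: NONE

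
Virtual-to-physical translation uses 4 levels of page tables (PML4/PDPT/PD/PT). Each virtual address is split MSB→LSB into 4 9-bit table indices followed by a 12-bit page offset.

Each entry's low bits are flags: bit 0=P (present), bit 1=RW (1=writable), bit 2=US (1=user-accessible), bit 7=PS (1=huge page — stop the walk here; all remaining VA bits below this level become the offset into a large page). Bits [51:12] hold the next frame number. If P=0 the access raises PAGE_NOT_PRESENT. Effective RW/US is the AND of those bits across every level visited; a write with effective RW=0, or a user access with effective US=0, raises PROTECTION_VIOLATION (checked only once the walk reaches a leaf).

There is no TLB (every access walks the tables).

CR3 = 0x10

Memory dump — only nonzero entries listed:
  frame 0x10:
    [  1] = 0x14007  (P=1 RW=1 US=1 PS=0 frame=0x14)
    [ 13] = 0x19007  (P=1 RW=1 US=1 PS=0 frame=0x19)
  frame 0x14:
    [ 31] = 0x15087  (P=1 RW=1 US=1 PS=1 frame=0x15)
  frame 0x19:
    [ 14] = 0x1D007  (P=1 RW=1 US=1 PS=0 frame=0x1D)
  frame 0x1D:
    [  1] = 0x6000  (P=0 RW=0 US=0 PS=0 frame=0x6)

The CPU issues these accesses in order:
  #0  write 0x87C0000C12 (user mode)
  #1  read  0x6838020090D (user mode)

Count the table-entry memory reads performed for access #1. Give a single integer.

Trace:
#0 VA=0x87C0000C12 (w,user):
  [0] read 0x10 idx=1: raw=0x14007 flags P=1 W=1 U=1 S=0
  [1] read 0x14 idx=31: raw=0x15087 flags P=1 W=1 U=1 S=1
  ⇒ phys 0x15C12 (huge @L1)  [2 reads]
#1 VA=0x6838020090D (r,user):
  [0] read 0x10 idx=13: raw=0x19007 flags P=1 W=1 U=1 S=0
  [1] read 0x19 idx=14: raw=0x1D007 flags P=1 W=1 U=1 S=0
  [2] read 0x1D idx=1: raw=0x6000 flags P=0 W=0 U=0 S=0
  ⇒ fault: PAGE_NOT_PRESENT  — 3 lookups

Entries read for #1: 3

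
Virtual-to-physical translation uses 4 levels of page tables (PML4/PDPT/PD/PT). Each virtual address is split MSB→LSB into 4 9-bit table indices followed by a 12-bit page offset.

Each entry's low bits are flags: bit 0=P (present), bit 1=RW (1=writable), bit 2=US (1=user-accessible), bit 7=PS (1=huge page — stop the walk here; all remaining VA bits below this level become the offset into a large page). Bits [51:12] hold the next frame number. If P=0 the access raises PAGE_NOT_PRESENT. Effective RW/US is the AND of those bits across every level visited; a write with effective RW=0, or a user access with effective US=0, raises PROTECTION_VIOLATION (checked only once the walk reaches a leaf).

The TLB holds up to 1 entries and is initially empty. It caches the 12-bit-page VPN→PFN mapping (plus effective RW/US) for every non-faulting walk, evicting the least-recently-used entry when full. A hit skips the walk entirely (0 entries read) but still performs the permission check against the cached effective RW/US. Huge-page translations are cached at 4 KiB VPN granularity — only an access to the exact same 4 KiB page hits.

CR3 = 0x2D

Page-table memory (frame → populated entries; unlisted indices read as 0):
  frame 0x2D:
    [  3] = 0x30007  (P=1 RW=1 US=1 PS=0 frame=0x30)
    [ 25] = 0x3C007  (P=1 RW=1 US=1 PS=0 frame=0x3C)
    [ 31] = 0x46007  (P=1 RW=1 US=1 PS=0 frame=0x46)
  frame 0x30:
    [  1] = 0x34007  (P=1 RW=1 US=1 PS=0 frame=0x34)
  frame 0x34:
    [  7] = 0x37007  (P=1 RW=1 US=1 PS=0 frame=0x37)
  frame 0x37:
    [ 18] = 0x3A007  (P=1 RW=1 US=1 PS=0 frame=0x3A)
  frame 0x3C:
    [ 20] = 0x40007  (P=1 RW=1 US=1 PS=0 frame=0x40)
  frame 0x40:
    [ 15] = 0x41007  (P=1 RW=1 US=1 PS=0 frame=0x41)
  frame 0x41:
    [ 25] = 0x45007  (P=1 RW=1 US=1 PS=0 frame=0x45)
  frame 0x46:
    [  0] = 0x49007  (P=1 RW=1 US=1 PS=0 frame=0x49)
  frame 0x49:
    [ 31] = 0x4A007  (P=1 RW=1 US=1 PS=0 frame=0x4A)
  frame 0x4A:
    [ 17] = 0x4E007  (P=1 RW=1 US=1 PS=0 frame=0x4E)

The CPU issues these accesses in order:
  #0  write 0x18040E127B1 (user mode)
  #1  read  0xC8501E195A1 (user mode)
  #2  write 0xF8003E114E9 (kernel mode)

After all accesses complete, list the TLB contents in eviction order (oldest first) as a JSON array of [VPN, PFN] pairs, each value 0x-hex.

Trace:
#0 VA=0x18040E127B1 (w,user):
  lvl0: tbl 0x2D, slot 3 ⇒ 0x30007 (P1/RW1/US1/PS0)
  lvl1: tbl 0x30, slot 1 ⇒ 0x34007 (P1/RW1/US1/PS0)
  lvl2: tbl 0x34, slot 7 ⇒ 0x37007 (P1/RW1/US1/PS0)
  lvl3: tbl 0x37, slot 18 ⇒ 0x3A007 (P1/RW1/US1/PS0)
  → PA=0x3A7B1  (4 entries read)
#1 VA=0xC8501E195A1 (r,user):
  lvl0: tbl 0x2D, slot 25 ⇒ 0x3C007 (P1/RW1/US1/PS0)
  lvl1: tbl 0x3C, slot 20 ⇒ 0x40007 (P1/RW1/US1/PS0)
  lvl2: tbl 0x40, slot 15 ⇒ 0x41007 (P1/RW1/US1/PS0)
  lvl3: tbl 0x41, slot 25 ⇒ 0x45007 (P1/RW1/US1/PS0)
  → PA=0x455A1  (4 entries read)
#2 VA=0xF8003E114E9 (w,kernel):
  lvl0: tbl 0x2D, slot 31 ⇒ 0x46007 (P1/RW1/US1/PS0)
  lvl1: tbl 0x46, slot 0 ⇒ 0x49007 (P1/RW1/US1/PS0)
  lvl2: tbl 0x49, slot 31 ⇒ 0x4A007 (P1/RW1/US1/PS0)
  lvl3: tbl 0x4A, slot 17 ⇒ 0x4E007 (P1/RW1/US1/PS0)
  → PA=0x4E4E9  (4 entries read)

TLB: [["0xF8003E11", "0x4E"]]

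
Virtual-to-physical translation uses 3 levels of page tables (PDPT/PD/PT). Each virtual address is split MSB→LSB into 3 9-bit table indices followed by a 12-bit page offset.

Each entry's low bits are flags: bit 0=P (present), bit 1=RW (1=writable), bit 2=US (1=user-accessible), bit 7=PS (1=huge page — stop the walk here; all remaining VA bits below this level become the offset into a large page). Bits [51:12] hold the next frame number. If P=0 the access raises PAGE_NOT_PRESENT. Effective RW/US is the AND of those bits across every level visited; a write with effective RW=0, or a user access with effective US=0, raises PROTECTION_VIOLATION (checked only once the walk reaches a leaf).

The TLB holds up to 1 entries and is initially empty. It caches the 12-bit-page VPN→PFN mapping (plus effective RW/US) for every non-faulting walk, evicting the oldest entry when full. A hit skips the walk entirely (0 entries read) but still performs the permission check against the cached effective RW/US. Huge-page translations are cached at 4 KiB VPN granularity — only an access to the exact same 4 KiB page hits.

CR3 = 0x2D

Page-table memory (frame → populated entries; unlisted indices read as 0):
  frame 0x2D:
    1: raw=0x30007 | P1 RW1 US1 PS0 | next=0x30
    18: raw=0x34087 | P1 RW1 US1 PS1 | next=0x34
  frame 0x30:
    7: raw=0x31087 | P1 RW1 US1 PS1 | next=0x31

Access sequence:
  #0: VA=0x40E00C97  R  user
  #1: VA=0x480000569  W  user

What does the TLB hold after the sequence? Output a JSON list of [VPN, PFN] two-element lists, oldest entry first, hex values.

Trace:
#0 VA=0x40E00C97 (r,user):
  L0: frame=0x2D idx=1 entry=0x30007 [P=1 RW=1 US=1 PS=0]
  L1: frame=0x30 idx=7 entry=0x31087 [P=1 RW=1 US=1 PS=1]
  ✓ 0x31C97 (huge @L1)  — 2 lookups
#1 VA=0x480000569 (w,user):
  L0: frame=0x2D idx=18 entry=0x34087 [P=1 RW=1 US=1 PS=1]
  ✓ 0x34569 (huge @L0)  — 1 lookups

TLB: [["0x480000", "0x34"]]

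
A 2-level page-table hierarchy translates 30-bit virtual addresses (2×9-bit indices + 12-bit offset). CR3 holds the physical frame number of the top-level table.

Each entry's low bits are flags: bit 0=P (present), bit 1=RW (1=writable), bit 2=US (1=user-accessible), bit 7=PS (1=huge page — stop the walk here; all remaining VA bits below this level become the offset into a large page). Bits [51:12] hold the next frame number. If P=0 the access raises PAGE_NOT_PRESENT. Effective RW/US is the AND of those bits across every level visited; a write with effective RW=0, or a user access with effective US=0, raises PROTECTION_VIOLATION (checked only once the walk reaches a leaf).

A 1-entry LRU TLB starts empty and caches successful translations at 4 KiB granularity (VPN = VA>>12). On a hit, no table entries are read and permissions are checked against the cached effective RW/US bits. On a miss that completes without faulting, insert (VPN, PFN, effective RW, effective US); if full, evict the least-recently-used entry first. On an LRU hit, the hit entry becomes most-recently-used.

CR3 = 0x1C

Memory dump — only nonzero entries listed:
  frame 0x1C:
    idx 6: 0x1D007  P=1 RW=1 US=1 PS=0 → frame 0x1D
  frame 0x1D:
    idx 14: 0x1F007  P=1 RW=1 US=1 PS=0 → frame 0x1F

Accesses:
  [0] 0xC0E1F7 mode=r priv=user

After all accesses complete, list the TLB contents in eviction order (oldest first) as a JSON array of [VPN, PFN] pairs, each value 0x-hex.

Walk each access:
#0 VA=0xC0E1F7 (r,user):
  lvl0: tbl 0x1C, slot 6 ⇒ 0x1D007 (P1/RW1/US1/PS0)
  lvl1: tbl 0x1D, slot 14 ⇒ 0x1F007 (P1/RW1/US1/PS0)
  ✓ 0x1F1F7  — 2 lookups

TLB: [["0xC0E", "0x1F"]]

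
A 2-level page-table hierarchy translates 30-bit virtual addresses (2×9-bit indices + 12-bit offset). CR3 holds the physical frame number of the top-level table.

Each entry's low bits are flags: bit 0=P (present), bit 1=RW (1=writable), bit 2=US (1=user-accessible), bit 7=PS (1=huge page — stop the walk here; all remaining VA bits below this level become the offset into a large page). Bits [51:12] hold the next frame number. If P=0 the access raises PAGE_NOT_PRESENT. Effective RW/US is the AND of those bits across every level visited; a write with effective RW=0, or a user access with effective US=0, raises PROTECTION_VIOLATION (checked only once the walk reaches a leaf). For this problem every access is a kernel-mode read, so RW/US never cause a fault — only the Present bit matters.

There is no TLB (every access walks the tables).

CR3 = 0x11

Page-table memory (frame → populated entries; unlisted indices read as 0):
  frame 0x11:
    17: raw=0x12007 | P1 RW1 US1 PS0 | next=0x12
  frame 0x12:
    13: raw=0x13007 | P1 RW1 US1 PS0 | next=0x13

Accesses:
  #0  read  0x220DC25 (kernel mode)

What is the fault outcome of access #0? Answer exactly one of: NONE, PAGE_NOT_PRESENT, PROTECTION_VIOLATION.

Trace:
#0 VA=0x220DC25 (r,kernel):
  L0: frame=0x11 idx=17 entry=0x12007 [P=1 RW=1 US=1 PS=0]
  L1: frame=0x12 idx=13 entry=0x13007 [P=1 RW=1 US=1 PS=0]
  → PA=0x13C25  (2 entries read)

Access #0 fault: NONE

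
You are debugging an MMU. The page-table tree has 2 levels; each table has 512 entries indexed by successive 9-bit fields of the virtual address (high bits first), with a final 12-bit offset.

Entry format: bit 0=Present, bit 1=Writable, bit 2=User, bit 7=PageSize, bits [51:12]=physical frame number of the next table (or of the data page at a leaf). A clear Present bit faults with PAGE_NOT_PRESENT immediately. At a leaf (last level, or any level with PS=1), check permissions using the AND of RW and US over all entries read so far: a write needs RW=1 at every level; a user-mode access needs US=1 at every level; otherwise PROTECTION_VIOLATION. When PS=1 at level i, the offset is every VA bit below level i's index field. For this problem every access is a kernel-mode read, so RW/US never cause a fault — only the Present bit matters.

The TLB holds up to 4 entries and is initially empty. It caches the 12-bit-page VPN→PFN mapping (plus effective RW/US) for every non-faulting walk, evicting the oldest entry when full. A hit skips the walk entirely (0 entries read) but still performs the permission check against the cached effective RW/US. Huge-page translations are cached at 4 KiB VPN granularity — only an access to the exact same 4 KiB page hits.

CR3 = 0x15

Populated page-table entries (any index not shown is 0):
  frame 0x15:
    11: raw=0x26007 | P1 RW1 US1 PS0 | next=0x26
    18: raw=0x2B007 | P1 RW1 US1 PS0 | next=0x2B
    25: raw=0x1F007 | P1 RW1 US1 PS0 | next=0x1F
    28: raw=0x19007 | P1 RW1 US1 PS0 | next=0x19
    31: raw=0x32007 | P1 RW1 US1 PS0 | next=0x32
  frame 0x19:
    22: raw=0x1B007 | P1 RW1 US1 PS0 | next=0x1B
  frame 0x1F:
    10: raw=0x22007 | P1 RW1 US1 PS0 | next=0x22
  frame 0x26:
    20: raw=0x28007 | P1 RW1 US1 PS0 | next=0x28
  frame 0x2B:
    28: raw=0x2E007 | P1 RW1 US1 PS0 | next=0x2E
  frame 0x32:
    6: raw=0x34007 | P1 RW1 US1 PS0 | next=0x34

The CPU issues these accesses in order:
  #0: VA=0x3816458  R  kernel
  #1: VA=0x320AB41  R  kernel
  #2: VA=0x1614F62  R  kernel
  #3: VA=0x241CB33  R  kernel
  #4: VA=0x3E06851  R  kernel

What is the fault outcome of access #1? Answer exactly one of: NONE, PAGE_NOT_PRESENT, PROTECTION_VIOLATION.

Per-access translation:
#0 VA=0x3816458 (r,kernel):
  [0] read 0x15 idx=28: raw=0x19007 flags P=1 W=1 U=1 S=0
  [1] read 0x19 idx=22: raw=0x1B007 flags P=1 W=1 U=1 S=0
  ⇒ phys 0x1B458  [2 reads]
#1 VA=0x320AB41 (r,kernel):
  [0] read 0x15 idx=25: raw=0x1F007 flags P=1 W=1 U=1 S=0
  [1] read 0x1F idx=10: raw=0x22007 flags P=1 W=1 U=1 S=0
  ⇒ phys 0x22B41  [2 reads]
#2 VA=0x1614F62 (r,kernel):
  [0] read 0x15 idx=11: raw=0x26007 flags P=1 W=1 U=1 S=0
  [1] read 0x26 idx=20: raw=0x28007 flags P=1 W=1 U=1 S=0
  ⇒ phys 0x28F62  [2 reads]
#3 VA=0x241CB33 (r,kernel):
  [0] read 0x15 idx=18: raw=0x2B007 flags P=1 W=1 U=1 S=0
  [1] read 0x2B idx=28: raw=0x2E007 flags P=1 W=1 U=1 S=0
  ⇒ phys 0x2EB33  [2 reads]
#4 VA=0x3E06851 (r,kernel):
  [0] read 0x15 idx=31: raw=0x32007 flags P=1 W=1 U=1 S=0
  [1] read 0x32 idx=6: raw=0x34007 flags P=1 W=1 U=1 S=0
  ⇒ phys 0x34851  [2 reads]

Access #1 fault: NONE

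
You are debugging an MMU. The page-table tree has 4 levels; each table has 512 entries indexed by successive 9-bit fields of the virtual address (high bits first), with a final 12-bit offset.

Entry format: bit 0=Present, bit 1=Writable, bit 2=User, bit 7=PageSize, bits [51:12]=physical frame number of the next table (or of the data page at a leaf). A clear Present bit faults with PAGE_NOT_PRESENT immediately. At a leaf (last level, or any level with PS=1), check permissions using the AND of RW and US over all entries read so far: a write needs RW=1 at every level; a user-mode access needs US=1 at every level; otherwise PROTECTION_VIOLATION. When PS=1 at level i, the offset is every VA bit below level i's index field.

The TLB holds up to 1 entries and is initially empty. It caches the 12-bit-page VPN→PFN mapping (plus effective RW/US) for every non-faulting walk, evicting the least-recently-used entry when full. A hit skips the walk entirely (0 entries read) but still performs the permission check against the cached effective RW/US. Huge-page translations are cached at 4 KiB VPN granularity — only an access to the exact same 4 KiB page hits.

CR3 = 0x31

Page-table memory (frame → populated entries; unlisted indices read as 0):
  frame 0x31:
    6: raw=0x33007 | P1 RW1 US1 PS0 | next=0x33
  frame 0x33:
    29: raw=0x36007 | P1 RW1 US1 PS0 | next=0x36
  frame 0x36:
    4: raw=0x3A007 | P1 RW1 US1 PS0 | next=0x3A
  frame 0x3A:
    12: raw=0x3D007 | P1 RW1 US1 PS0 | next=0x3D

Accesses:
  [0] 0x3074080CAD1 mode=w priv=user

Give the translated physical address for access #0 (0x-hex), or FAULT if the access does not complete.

Walk each access:
#0 VA=0x3074080CAD1 (w,user):
  [0] read 0x31 idx=6: raw=0x33007 flags P=1 W=1 U=1 S=0
  [1] read 0x33 idx=29: raw=0x36007 flags P=1 W=1 U=1 S=0
  [2] read 0x36 idx=4: raw=0x3A007 flags P=1 W=1 U=1 S=0
  [3] read 0x3A idx=12: raw=0x3D007 flags P=1 W=1 U=1 S=0
  → PA=0x3DAD1  (4 entries read)

Access #0 PA: 0x3DAD1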